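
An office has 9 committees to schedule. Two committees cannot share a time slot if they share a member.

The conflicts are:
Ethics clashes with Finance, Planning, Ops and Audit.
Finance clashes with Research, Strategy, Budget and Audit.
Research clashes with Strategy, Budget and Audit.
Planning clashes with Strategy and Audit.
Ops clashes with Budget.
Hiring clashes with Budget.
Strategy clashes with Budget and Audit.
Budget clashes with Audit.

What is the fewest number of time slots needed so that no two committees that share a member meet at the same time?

Finance, Research, Strategy, Budget, Audit pairwise conflict, so at least 5 time slots are needed.
5 time slots suffice: time slot 1 → {Ops, Hiring, Audit}; time slot 2 → {Ethics, Budget}; time slot 3 → {Finance, Planning}; time slot 4 → {Strategy}; time slot 5 → {Research}. Each listed conflict is separated.

5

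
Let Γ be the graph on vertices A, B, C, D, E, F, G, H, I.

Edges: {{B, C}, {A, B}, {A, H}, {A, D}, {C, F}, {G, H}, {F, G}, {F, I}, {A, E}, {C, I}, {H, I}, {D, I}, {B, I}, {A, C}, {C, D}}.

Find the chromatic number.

3

A, C, D form a triangle, so at least 3 colors are needed.
3 colors suffice: color 1 → {C, E, H}; color 2 → {A, G, I}; color 3 → {B, D, F}. Every edge joins two different colors.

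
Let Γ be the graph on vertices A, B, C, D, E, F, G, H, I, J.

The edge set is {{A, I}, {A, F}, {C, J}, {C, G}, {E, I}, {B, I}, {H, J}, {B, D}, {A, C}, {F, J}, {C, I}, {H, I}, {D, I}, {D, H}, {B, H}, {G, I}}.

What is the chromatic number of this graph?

B, D, H, I form a clique, so at least 4 colors are needed.
4 colors suffice: color 1 → {I, J}; color 2 → {C, E, F, H}; color 3 → {A, D, G}; color 4 → {B}. Each edge has distinct colors on its endpoints.

4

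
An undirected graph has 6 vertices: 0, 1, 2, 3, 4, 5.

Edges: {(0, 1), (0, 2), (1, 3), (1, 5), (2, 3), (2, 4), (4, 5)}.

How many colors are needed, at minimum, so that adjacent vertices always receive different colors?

The cycle 0-2-4-5-1-0 has odd length 5, so it cannot be 2-colored; at least 3 colors are needed.
3 colors suffice: color a → {1, 2}; color b → {0, 3, 4}; color c → {5}. No two adjacent vertices share a color.

3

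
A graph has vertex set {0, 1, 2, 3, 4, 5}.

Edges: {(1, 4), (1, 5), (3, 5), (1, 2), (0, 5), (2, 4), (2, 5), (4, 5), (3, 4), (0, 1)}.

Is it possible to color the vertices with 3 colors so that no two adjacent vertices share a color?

No

1, 2, 4, 5 form a clique, so at least 4 colors are needed.
So 3 colors are not enough.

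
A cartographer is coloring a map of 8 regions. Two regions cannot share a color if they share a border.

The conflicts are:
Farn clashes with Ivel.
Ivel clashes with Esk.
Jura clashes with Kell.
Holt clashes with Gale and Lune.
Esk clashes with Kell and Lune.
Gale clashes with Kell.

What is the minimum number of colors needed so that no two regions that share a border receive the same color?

The cycle Gale-Kell-Esk-Lune-Holt-Gale has odd length 5, so it cannot be 2-colored; at least 3 colors are needed.
One proper 3-coloring: Farn=1, Ivel=2, Jura=1, Holt=2, Esk=1, Gale=1, Kell=2, Lune=3. Each listed conflict is separated.

3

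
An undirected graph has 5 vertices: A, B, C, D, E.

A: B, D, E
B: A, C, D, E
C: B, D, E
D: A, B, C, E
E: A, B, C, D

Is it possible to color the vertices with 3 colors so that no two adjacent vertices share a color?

No

A, B, D, E are mutually adjacent (a clique of size 4), so at least 4 colors are needed.
So 3 colors are not enough.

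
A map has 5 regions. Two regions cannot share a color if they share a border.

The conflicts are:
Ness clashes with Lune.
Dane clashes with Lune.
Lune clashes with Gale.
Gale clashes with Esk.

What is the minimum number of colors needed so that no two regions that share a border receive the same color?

2

Ness and Lune conflict, so at least 2 colors are needed.
One proper 2-coloring: Ness=2, Dane=2, Lune=1, Gale=2, Esk=1. Each listed conflict is separated.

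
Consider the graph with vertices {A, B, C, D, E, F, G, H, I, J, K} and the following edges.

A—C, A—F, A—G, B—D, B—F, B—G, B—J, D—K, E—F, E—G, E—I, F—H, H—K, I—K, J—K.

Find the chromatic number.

The cycle F-B-J-K-H-F has odd length 5, so it cannot be 2-colored; at least 3 colors are needed.
A valid assignment using 3 colors: A=1, B=1, C=2, D=2, E=1, F=2, G=2, H=3, I=2, J=2, K=1. Each edge has distinct colors on its endpoints.

3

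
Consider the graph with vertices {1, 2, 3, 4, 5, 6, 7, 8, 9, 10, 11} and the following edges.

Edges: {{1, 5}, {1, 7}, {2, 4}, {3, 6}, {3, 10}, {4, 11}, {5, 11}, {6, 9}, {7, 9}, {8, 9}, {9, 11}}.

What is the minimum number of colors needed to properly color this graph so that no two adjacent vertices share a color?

3

The cycle 11-9-7-1-5-11 has odd length 5, so it cannot be 2-colored; at least 3 colors are needed.
3 colors suffice: color a → {1, 3, 4, 9}; color b → {2, 6, 7, 8, 10, 11}; color c → {5}. No two adjacent vertices share a color.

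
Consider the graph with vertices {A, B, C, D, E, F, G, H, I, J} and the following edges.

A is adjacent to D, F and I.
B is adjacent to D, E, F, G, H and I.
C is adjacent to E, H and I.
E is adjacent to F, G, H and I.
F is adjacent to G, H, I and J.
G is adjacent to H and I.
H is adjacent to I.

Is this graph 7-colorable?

Yes

The chromatic number is 6. B, E, F, G, H, I form a clique, so at least 6 colors are needed.
6 colors suffice: color 1 → {C, D, F}; color 2 → {I, J}; color 3 → {A, E}; color 4 → {H}; color 5 → {B}; color 6 → {G}.
Since 7 ≥ 6, a proper 7-coloring certainly exists.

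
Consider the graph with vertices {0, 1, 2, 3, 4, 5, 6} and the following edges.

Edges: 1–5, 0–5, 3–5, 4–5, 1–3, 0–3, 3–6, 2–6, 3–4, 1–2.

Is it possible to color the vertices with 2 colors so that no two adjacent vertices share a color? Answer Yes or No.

No

3, 4, 5 form a triangle, so at least 3 colors are needed.
So 2 colors are not enough.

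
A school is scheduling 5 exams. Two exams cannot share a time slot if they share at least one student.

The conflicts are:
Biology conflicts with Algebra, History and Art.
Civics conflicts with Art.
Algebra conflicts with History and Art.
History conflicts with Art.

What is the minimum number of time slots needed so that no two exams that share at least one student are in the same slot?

4

Biology, Algebra, History, Art all conflict with each other, so at least 4 time slots are needed.
4 time slots suffice: time slot 1 → {Art}; time slot 2 → {Civics, History}; time slot 3 → {Biology}; time slot 4 → {Algebra}. Every pair that conflicts lands in different time slots.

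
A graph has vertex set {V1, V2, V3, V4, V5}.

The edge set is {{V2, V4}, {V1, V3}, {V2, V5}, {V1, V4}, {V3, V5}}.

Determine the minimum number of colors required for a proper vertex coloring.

3

The cycle V2-V4-V1-V3-V5-V2 has odd length 5, so it cannot be 2-colored; at least 3 colors are needed.
3 colors suffice: V1=1, V2=2, V3=2, V4=3, V5=1. No two adjacent vertices share a color.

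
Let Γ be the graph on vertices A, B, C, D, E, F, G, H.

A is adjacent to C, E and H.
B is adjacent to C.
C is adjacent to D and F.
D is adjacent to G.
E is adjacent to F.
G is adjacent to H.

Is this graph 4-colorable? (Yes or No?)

The chromatic number is 3. The cycle H-A-C-D-G-H has odd length 5, so it cannot be 2-colored; at least 3 colors are needed.
One proper 3-coloring: A=2, B=2, C=1, D=2, E=1, F=2, G=1, H=3.
Since 4 ≥ 3, a proper 4-coloring certainly exists.

Yes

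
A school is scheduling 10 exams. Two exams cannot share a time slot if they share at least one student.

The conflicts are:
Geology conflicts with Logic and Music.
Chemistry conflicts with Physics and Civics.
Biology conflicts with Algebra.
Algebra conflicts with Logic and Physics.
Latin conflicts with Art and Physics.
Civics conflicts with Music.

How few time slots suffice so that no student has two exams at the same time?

The cycle Geology-Music-Civics-Chemistry-Physics-Algebra-Logic-Geology has odd length 7, so it cannot be 2-colored; at least 3 time slots are needed.
3 time slots suffice: time slot 1 → {Biology, Logic, Art, Physics, Civics}; time slot 2 → {Chemistry, Algebra, Latin, Music}; time slot 3 → {Geology}. Every pair that conflicts lands in different time slots.

3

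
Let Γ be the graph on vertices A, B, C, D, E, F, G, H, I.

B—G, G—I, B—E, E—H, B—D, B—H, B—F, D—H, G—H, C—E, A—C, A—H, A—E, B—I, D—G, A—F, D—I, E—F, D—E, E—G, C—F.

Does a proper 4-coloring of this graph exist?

B, D, E, G, H form a clique, so at least 5 colors are needed.
So 4 colors are not enough.

No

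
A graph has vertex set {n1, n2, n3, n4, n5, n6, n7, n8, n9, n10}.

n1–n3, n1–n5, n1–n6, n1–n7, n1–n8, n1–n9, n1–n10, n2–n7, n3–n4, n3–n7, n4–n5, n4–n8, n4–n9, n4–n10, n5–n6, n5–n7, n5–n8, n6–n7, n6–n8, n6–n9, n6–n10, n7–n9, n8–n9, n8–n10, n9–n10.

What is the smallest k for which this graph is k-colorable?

5

n1, n6, n8, n9, n10 are mutually adjacent (a clique of size 5), so at least 5 colors are needed.
5 colors suffice: color 1 → {n1, n2, n4}; color 2 → {n7, n8}; color 3 → {n3, n5, n9}; color 4 → {n6}; color 5 → {n10}. No two adjacent vertices share a color.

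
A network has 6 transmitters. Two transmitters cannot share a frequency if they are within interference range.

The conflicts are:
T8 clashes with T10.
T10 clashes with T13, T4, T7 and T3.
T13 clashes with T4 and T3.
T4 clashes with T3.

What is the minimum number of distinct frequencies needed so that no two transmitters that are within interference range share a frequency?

4

T10, T13, T4, T3 are mutually in conflict, so at least 4 frequencies are needed.
Using 4 frequencies: T8=2, T10=1, T13=4, T4=2, T7=2, T3=3. Every pair that conflicts lands in different frequencies.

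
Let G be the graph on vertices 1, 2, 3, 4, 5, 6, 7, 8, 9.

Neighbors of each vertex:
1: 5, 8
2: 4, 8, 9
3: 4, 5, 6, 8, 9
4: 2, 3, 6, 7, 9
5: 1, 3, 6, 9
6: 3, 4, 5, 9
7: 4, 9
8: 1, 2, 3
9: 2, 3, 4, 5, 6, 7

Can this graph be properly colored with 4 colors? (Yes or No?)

The chromatic number is 4. 3, 5, 6, 9 form a clique, so at least 4 colors are needed.
4 colors suffice: color a → {8, 9}; color b → {1, 2, 3, 7}; color c → {4, 5}; color d → {6}.
That is already a proper 4-coloring.

Yes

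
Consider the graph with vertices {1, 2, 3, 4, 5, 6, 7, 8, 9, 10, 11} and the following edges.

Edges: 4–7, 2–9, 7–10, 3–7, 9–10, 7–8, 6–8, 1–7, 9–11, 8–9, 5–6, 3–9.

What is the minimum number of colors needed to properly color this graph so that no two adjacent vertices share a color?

2

6 and 8 are adjacent, so at least 2 colors are needed.
2 colors suffice: color red → {6, 7, 9}; color blue → {1, 2, 3, 4, 5, 8, 10, 11}. Each edge has distinct colors on its endpoints.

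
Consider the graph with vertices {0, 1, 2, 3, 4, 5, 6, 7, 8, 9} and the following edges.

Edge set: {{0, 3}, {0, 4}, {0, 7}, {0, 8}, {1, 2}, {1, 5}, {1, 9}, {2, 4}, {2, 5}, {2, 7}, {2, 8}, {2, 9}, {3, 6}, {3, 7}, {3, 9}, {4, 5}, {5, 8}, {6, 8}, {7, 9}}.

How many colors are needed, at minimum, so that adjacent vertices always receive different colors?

1, 2, 5 are mutually adjacent, so at least 3 colors are needed.
3 colors suffice: 0=c, 1=b, 2=a, 3=a, 4=b, 5=c, 6=c, 7=b, 8=b, 9=c. Each edge has distinct colors on its endpoints.

3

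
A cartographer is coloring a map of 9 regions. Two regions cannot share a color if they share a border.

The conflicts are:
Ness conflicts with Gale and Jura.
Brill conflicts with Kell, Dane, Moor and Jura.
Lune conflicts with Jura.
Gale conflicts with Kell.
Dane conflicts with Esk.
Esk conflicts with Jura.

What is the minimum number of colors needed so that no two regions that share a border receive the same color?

3

The cycle Gale-Ness-Jura-Brill-Kell-Gale has odd length 5, so it cannot be 2-colored; at least 3 colors are needed.
3 colors suffice: Ness=3, Brill=2, Lune=2, Gale=2, Kell=1, Dane=1, Esk=2, Moor=1, Jura=1. Each listed conflict is separated.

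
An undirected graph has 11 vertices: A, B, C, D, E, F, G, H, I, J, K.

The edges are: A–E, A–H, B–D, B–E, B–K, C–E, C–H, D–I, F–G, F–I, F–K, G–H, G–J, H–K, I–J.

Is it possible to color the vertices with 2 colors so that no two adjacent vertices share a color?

The cycle B-D-I-F-K-B has odd length 5, so it cannot be 2-colored; at least 3 colors are needed.
So 2 colors are not enough.

No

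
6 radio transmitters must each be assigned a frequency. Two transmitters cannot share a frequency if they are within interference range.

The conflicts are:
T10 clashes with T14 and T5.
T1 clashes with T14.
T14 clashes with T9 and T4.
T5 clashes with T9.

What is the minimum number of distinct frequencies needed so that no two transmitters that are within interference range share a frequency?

2

T5 and T9 conflict, so at least 2 frequencies are needed.
2 frequencies suffice: frequency 1 → {T14, T5}; frequency 2 → {T10, T1, T9, T4}. Each listed conflict is separated.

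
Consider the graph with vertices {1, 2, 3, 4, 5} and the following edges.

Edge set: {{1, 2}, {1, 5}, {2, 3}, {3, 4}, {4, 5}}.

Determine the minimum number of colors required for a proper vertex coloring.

3

The cycle 5-4-3-2-1-5 has odd length 5, so it cannot be 2-colored; at least 3 colors are needed.
3 colors suffice: color red → {1, 3}; color blue → {2, 4}; color green → {5}. Each edge has distinct colors on its endpoints.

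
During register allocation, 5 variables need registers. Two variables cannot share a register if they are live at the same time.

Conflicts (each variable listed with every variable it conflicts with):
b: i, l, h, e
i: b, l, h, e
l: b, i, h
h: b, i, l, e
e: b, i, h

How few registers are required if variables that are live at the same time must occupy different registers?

b, i, l, h are mutually in conflict, so at least 4 registers are needed.
4 registers suffice: register 1 → {b}; register 2 → {h}; register 3 → {i}; register 4 → {l, e}. Each listed conflict is separated.

4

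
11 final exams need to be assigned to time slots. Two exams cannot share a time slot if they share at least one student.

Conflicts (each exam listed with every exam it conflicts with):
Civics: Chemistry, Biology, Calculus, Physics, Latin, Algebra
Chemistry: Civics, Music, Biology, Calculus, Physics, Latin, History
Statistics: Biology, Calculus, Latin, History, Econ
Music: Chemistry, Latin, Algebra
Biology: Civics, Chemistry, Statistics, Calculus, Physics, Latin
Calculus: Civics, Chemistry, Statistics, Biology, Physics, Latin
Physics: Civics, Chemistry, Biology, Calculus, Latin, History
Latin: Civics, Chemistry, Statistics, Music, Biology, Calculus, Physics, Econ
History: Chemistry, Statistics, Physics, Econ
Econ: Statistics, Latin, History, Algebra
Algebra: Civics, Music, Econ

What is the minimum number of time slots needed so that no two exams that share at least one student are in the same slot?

Civics, Chemistry, Biology, Calculus, Physics, Latin all conflict with each other, so at least 6 time slots are needed.
6 time slots suffice: Civics=5, Chemistry=2, Statistics=2, Music=3, Biology=3, Calculus=6, Physics=4, Latin=1, History=1, Econ=3, Algebra=1. Every pair that conflicts lands in different time slots.

6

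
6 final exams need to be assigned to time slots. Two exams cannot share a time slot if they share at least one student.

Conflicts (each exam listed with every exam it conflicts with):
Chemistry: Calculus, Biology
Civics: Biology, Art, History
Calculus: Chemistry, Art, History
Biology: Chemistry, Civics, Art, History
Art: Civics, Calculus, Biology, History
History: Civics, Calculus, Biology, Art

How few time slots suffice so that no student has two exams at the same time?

Civics, Biology, Art, History pairwise conflict, so at least 4 time slots are needed.
A valid assignment using 4 time slots: Chemistry=1, Civics=4, Calculus=3, Biology=3, Art=1, History=2. Each listed conflict is separated.

4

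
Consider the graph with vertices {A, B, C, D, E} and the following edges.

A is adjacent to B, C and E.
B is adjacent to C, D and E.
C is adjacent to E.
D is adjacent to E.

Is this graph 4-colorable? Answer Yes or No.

The chromatic number is 4. A, B, C, E form a clique, so at least 4 colors are needed.
One proper 4-coloring: A=4, B=2, C=3, D=3, E=1.
That is already a proper 4-coloring.

Yes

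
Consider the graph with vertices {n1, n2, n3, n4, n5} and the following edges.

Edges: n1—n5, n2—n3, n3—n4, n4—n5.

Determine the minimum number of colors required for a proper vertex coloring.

n4 and n5 are adjacent, so at least 2 colors are needed.
One proper 2-coloring: n1=2, n2=2, n3=1, n4=2, n5=1. Each edge has distinct colors on its endpoints.

2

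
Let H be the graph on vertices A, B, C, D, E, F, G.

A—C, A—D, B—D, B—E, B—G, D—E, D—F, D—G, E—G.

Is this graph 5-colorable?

The chromatic number is 4. B, D, E, G are pairwise adjacent (a clique of size 4), so at least 4 colors are needed.
One proper 4-coloring: A=2, B=2, C=1, D=1, E=3, F=2, G=4.
Since 5 ≥ 4, a proper 5-coloring certainly exists.

Yes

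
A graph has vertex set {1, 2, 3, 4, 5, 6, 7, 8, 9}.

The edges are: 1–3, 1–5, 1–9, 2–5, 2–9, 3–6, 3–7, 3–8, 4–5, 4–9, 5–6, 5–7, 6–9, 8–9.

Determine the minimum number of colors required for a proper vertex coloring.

2

5 and 7 are adjacent, so at least 2 colors are needed.
2 colors suffice: color red → {3, 5, 9}; color blue → {1, 2, 4, 6, 7, 8}. Every edge joins two different colors.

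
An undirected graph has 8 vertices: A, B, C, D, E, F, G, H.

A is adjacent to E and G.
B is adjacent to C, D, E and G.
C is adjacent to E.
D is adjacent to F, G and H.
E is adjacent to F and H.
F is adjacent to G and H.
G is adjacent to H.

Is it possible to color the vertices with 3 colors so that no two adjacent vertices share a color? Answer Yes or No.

D, F, G, H are mutually adjacent (a clique of size 4), so at least 4 colors are needed.
So 3 colors are not enough.

No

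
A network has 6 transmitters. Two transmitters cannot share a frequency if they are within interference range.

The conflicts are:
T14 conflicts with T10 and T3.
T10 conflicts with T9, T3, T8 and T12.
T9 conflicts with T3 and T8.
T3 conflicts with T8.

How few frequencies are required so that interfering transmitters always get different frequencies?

T10, T9, T3, T8 are mutually in conflict, so at least 4 frequencies are needed.
4 frequencies suffice: frequency 1 → {T10}; frequency 2 → {T3, T12}; frequency 3 → {T14, T8}; frequency 4 → {T9}. Every pair that conflicts lands in different frequencies.

4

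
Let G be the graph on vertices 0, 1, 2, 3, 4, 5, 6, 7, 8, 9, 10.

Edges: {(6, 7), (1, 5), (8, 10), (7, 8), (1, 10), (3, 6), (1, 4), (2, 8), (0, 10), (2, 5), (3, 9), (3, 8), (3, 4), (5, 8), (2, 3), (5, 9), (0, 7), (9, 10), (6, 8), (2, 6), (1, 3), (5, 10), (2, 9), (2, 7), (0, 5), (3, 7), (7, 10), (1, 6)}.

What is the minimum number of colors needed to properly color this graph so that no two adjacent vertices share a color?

2, 3, 6, 7, 8 form a clique, so at least 5 colors are needed.
A valid assignment using 5 colors: 0=green, 1=green, 2=green, 3=red, 4=blue, 5=blue, 6=purple, 7=blue, 8=yellow, 9=yellow, 10=red. Each edge has distinct colors on its endpoints.

5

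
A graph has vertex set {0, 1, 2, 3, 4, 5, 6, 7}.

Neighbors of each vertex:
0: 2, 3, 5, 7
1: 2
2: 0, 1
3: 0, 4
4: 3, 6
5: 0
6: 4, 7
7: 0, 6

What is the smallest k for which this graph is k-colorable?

The cycle 6-7-0-3-4-6 has odd length 5, so it cannot be 2-colored; at least 3 colors are needed.
3 colors suffice: color a → {0, 1, 6}; color b → {2, 4, 5, 7}; color c → {3}. No two adjacent vertices share a color.

3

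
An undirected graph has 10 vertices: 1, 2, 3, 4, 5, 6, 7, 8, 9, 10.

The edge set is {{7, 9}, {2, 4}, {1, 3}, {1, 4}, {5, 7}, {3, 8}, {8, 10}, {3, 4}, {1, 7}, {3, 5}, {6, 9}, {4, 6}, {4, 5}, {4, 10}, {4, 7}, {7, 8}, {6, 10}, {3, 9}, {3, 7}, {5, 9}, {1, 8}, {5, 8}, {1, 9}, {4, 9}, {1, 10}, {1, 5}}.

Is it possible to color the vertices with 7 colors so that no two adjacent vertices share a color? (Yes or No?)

Yes

The chromatic number is 6. 1, 3, 4, 5, 7, 9 are pairwise adjacent (a clique of size 6), so at least 6 colors are needed.
6 colors suffice: color a → {4, 8}; color b → {1, 2, 6}; color c → {9, 10}; color d → {3}; color e → {7}; color f → {5}.
Since 7 ≥ 6, a proper 7-coloring certainly exists.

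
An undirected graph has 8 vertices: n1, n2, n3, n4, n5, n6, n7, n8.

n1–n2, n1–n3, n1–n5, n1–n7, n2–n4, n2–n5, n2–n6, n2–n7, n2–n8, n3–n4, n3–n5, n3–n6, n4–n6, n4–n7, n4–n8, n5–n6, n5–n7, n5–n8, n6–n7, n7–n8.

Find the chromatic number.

4

n2, n4, n6, n7 are mutually adjacent (a clique of size 4), so at least 4 colors are needed.
One proper 4-coloring: n1=yellow, n2=red, n3=red, n4=blue, n5=blue, n6=yellow, n7=green, n8=yellow. Each edge has distinct colors on its endpoints.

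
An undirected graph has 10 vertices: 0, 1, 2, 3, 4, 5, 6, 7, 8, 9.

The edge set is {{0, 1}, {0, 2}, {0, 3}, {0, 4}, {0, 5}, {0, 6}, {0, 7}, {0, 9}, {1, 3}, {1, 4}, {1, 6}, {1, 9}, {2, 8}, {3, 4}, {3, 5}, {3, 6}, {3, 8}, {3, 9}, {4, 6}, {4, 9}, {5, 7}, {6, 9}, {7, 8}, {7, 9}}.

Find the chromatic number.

6

0, 1, 3, 4, 6, 9 form a clique, so at least 6 colors are needed.
6 colors suffice: color a → {0, 8}; color b → {2, 3, 7}; color c → {5, 9}; color d → {4}; color e → {1}; color f → {6}. Every edge joins two different colors.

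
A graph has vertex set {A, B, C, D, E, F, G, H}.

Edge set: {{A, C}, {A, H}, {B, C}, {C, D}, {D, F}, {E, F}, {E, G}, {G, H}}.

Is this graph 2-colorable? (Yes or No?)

The cycle C-D-F-E-G-H-A-C has odd length 7, so it cannot be 2-colored; at least 3 colors are needed.
So 2 colors are not enough.

No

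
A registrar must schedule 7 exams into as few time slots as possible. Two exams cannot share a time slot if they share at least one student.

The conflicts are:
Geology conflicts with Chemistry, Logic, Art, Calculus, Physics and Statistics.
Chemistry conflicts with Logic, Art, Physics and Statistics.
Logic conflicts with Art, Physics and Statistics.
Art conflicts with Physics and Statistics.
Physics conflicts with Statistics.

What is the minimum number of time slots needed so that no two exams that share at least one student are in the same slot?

Geology, Chemistry, Logic, Art, Physics, Statistics pairwise conflict, so at least 6 time slots are needed.
6 time slots suffice: time slot 1 → {Geology}; time slot 2 → {Chemistry, Calculus}; time slot 3 → {Physics}; time slot 4 → {Statistics}; time slot 5 → {Logic}; time slot 6 → {Art}. Every pair that conflicts lands in different time slots.

6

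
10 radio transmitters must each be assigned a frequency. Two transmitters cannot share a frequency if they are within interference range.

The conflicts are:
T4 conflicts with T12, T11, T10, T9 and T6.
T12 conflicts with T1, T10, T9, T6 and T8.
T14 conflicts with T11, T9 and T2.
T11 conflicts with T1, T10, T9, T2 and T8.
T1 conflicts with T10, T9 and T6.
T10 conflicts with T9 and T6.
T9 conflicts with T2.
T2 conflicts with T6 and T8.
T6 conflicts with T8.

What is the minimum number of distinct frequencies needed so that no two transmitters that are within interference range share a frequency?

T12, T1, T10, T6 are mutually in conflict, so at least 4 frequencies are needed.
Using 4 frequencies: T4=4, T12=1, T14=4, T11=1, T1=4, T10=3, T9=2, T2=3, T6=2, T8=4. No two conflicting transmitters share a frequency.

4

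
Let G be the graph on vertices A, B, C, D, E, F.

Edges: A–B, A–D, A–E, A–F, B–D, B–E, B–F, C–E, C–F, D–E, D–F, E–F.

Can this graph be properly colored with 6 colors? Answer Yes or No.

The chromatic number is 5. A, B, D, E, F are pairwise adjacent (a clique of size 5), so at least 5 colors are needed.
5 colors suffice: color red → {F}; color blue → {E}; color green → {C, D}; color yellow → {B}; color purple → {A}.
Since 6 ≥ 5, a proper 6-coloring certainly exists.

Yes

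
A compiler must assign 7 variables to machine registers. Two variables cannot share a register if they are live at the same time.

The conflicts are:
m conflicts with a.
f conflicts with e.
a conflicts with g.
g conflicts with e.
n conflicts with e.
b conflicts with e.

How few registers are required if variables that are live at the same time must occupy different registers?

2

f and e conflict, so at least 2 registers are needed.
2 registers suffice: m=2, f=2, a=1, g=2, n=2, b=2, e=1. Every pair that conflicts lands in different registers.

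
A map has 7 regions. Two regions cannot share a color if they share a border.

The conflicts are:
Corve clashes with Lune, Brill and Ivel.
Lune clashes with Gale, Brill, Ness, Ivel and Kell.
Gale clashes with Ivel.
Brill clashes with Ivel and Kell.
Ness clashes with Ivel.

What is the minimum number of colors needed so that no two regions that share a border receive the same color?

Corve, Lune, Brill, Ivel pairwise conflict, so at least 4 colors are needed.
4 colors suffice: color 1 → {Lune}; color 2 → {Ivel, Kell}; color 3 → {Gale, Brill, Ness}; color 4 → {Corve}. Every pair that conflicts lands in different colors.

4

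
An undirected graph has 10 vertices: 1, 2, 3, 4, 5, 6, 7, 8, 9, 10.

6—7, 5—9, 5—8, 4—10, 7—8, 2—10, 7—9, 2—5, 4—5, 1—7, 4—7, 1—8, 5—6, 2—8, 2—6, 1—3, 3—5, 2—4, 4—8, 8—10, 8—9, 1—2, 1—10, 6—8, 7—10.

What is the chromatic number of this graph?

4

2, 4, 5, 8 are pairwise adjacent (a clique of size 4), so at least 4 colors are needed.
A valid assignment using 4 colors: 1=yellow, 2=green, 3=red, 4=yellow, 5=blue, 6=yellow, 7=green, 8=red, 9=yellow, 10=blue. Every edge joins two different colors.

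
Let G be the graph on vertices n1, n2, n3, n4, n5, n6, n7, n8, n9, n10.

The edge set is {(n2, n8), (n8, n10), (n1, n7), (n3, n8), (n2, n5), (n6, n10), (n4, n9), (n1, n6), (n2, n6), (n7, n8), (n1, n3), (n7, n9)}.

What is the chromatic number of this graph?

3

The cycle n1-n6-n2-n8-n7-n1 has odd length 5, so it cannot be 2-colored; at least 3 colors are needed.
3 colors suffice: color R → {n1, n5, n8, n9}; color B → {n2, n3, n4, n7, n10}; color G → {n6}. Each edge has distinct colors on its endpoints.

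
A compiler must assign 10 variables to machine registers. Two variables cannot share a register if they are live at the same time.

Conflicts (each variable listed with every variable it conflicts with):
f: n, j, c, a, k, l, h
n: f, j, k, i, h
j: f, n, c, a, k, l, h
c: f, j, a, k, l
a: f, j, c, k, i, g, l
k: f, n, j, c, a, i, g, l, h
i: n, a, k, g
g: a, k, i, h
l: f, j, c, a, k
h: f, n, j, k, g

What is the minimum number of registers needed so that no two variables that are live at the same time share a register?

f, j, c, a, k, l pairwise conflict, so at least 6 registers are needed.
6 registers suffice: register 1 → {k}; register 2 → {j, i}; register 3 → {f, g}; register 4 → {a, h}; register 5 → {n, l}; register 6 → {c}. Each listed conflict is separated.

6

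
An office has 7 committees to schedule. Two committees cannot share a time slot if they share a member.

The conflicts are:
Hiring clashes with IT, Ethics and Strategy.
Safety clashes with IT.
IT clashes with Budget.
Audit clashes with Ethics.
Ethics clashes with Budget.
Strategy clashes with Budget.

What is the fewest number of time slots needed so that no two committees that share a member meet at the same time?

Ethics and Budget conflict, so at least 2 time slots are needed.
Using 2 time slots: Hiring=2, Safety=2, IT=1, Audit=2, Ethics=1, Strategy=1, Budget=2. Each listed conflict is separated.

2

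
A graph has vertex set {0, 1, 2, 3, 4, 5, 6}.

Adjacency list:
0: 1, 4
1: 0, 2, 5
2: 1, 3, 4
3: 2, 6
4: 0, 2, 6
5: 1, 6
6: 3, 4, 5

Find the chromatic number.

3

The cycle 6-5-1-0-4-6 has odd length 5, so it cannot be 2-colored; at least 3 colors are needed.
3 colors suffice: 0=b, 1=a, 2=b, 3=a, 4=a, 5=c, 6=b. Every edge joins two different colors.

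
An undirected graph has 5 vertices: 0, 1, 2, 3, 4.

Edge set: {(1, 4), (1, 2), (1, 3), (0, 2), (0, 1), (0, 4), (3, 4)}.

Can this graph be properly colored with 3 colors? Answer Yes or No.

Yes

The chromatic number is 3. 1, 3, 4 are pairwise adjacent, so at least 3 colors are needed.
A valid assignment using 3 colors: 0=blue, 1=red, 2=green, 3=blue, 4=green.
That is already a proper 3-coloring.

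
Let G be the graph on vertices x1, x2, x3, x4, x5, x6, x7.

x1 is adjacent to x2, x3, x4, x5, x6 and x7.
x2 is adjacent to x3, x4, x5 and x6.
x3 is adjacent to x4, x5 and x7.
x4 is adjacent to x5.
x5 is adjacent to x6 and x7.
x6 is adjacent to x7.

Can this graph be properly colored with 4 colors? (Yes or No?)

x1, x2, x3, x4, x5 form a clique, so at least 5 colors are needed.
So 4 colors are not enough.

No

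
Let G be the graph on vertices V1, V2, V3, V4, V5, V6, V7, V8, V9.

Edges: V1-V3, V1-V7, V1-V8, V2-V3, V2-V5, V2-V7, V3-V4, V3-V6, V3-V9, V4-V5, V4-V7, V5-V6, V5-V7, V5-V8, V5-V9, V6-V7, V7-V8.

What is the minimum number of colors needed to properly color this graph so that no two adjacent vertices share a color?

3

V2, V5, V7 are mutually adjacent, so at least 3 colors are needed.
A valid assignment using 3 colors: V1=2, V2=3, V3=1, V4=3, V5=2, V6=3, V7=1, V8=3, V9=3. Every edge joins two different colors.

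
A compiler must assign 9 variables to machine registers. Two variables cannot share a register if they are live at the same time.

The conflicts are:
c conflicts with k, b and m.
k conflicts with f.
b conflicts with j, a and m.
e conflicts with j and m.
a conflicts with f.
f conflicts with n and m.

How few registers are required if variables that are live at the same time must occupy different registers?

c, b, m all conflict with each other, so at least 3 registers are needed.
3 registers suffice: register 1 → {b, e, f}; register 2 → {k, j, a, n, m}; register 3 → {c}. Each listed conflict is separated.

3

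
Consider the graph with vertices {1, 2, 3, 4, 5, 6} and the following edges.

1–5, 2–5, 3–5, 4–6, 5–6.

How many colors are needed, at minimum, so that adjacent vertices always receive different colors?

2

2 and 5 are adjacent, so at least 2 colors are needed.
2 colors suffice: color a → {4, 5}; color b → {1, 2, 3, 6}. No two adjacent vertices share a color.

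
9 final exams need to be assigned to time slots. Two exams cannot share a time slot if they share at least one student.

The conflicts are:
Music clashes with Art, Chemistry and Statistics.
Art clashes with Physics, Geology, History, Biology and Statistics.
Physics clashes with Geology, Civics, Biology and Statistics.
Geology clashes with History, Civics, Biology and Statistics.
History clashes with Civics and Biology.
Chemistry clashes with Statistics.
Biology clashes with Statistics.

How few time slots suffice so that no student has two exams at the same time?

Art, Physics, Geology, Biology, Statistics all conflict with each other, so at least 5 time slots are needed.
5 time slots suffice: time slot 1 → {Music, Geology}; time slot 2 → {Art, Chemistry, Civics}; time slot 3 → {History, Statistics}; time slot 4 → {Biology}; time slot 5 → {Physics}. Every pair that conflicts lands in different time slots.

5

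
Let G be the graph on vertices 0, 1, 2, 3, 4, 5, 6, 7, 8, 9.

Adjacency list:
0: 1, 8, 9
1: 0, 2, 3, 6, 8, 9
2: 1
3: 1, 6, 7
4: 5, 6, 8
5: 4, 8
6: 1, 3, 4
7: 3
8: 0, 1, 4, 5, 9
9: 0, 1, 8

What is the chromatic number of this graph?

4

0, 1, 8, 9 form a clique, so at least 4 colors are needed.
A valid assignment using 4 colors: 0=green, 1=red, 2=blue, 3=blue, 4=red, 5=green, 6=green, 7=red, 8=blue, 9=yellow. Each edge has distinct colors on its endpoints.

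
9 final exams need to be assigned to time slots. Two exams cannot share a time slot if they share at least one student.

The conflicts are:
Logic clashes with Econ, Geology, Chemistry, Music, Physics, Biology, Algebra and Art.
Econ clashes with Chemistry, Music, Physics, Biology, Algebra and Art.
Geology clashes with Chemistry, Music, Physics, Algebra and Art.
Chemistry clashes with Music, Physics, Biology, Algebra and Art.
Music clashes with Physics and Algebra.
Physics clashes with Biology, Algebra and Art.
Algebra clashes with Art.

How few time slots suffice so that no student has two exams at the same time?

6

Logic, Econ, Chemistry, Physics, Algebra, Art are mutually in conflict, so at least 6 time slots are needed.
6 time slots suffice: time slot 1 → {Logic}; time slot 2 → {Chemistry}; time slot 3 → {Physics}; time slot 4 → {Biology, Algebra}; time slot 5 → {Econ, Geology}; time slot 6 → {Music, Art}. No two conflicting exams share a time slot.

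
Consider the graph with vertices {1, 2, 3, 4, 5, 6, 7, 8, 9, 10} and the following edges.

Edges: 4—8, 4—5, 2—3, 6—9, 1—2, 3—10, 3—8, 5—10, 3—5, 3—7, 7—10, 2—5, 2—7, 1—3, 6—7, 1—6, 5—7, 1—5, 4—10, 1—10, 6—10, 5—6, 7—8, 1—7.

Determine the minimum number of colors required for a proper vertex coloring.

5

1, 5, 6, 7, 10 are mutually adjacent (a clique of size 5), so at least 5 colors are needed.
5 colors suffice: color red → {4, 7, 9}; color blue → {5, 8}; color green → {3, 6}; color yellow → {1}; color purple → {2, 10}. No two adjacent vertices share a color.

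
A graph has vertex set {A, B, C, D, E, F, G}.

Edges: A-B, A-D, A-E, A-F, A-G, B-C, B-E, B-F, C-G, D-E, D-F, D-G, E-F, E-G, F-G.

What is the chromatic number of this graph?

5

A, D, E, F, G are pairwise adjacent (a clique of size 5), so at least 5 colors are needed.
5 colors suffice: A=red, B=yellow, C=red, D=purple, E=green, F=blue, G=yellow. No two adjacent vertices share a color.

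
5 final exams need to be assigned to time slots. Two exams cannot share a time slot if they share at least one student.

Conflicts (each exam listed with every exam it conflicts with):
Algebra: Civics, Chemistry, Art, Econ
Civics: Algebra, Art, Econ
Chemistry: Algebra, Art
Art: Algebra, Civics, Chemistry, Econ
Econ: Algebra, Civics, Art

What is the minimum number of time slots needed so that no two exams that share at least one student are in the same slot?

4

Algebra, Civics, Art, Econ are mutually in conflict, so at least 4 time slots are needed.
4 time slots suffice: time slot 1 → {Algebra}; time slot 2 → {Art}; time slot 3 → {Civics, Chemistry}; time slot 4 → {Econ}. Every pair that conflicts lands in different time slots.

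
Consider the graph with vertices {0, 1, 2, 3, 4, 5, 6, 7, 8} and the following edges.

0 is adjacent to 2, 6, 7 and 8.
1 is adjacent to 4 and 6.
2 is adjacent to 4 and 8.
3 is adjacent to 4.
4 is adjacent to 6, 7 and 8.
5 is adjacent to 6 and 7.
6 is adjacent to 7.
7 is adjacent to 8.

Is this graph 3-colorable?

The chromatic number is 3. 5, 6, 7 form a triangle, so at least 3 colors are needed.
A valid assignment using 3 colors: 0=a, 1=b, 2=b, 3=b, 4=a, 5=a, 6=c, 7=b, 8=c.
That is already a proper 3-coloring.

Yes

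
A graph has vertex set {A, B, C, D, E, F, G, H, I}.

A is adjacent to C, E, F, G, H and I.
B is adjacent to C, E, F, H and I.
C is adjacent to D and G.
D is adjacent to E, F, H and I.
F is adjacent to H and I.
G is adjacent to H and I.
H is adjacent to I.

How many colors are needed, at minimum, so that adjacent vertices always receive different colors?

B, F, H, I form a clique, so at least 4 colors are needed.
4 colors suffice: A=2, B=2, C=1, D=2, E=1, F=4, G=4, H=3, I=1. No two adjacent vertices share a color.

4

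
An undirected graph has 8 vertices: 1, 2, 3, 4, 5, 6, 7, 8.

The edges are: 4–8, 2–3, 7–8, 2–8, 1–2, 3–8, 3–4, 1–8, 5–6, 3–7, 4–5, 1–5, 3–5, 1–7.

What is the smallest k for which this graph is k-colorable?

3

3, 4, 5 form a triangle, so at least 3 colors are needed.
One proper 3-coloring: 1=red, 2=green, 3=red, 4=green, 5=blue, 6=red, 7=green, 8=blue. Every edge joins two different colors.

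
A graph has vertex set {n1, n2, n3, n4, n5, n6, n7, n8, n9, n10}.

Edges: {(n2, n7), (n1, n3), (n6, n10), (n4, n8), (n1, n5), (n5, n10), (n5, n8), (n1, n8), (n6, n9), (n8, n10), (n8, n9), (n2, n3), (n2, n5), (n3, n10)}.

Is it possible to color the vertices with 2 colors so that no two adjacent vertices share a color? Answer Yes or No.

No

n5, n8, n10 form a triangle, so at least 3 colors are needed.
So 2 colors are not enough.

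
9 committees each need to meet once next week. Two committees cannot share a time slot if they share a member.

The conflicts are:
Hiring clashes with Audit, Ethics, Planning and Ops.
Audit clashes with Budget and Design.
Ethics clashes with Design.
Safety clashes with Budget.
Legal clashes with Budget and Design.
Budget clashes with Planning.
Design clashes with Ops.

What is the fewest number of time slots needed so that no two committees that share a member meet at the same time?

Design and Ops conflict, so at least 2 time slots are needed.
2 time slots suffice: Hiring=1, Audit=2, Ethics=2, Safety=2, Legal=2, Budget=1, Planning=2, Design=1, Ops=2. No two conflicting committees share a time slot.

2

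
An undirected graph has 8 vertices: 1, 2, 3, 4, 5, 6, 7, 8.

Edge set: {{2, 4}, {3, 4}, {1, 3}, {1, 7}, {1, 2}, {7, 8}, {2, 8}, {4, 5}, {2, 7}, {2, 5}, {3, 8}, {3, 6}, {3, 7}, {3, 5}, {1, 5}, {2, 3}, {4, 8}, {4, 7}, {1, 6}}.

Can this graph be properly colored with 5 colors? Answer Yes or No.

Yes

The chromatic number is 5. 2, 3, 4, 7, 8 form a clique, so at least 5 colors are needed.
5 colors suffice: color red → {3}; color blue → {2, 6}; color green → {5, 7}; color yellow → {1, 4}; color purple → {8}.
That is already a proper 5-coloring.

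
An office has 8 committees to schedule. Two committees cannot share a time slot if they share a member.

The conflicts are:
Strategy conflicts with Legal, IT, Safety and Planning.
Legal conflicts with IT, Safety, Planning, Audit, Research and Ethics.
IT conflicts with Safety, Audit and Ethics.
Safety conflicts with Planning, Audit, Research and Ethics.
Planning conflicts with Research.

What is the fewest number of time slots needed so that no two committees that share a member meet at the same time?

Legal, IT, Safety, Audit pairwise conflict, so at least 4 time slots are needed.
4 time slots suffice: time slot 1 → {Safety}; time slot 2 → {Legal}; time slot 3 → {IT, Planning}; time slot 4 → {Strategy, Audit, Research, Ethics}. Each listed conflict is separated.

4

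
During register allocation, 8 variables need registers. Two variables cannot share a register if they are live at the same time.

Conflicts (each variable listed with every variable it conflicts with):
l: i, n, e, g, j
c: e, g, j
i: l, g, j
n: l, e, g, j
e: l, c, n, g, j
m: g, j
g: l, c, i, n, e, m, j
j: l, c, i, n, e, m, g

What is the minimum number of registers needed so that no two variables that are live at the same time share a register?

l, n, e, g, j all conflict with each other, so at least 5 registers are needed.
Using 5 registers: l=3, c=3, i=4, n=5, e=4, m=3, g=1, j=2. Every pair that conflicts lands in different registers.

5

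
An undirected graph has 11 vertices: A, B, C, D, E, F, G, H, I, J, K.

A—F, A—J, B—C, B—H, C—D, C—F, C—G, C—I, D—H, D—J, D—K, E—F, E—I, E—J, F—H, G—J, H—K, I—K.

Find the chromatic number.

D, H, K are mutually adjacent, so at least 3 colors are needed.
A valid assignment using 3 colors: A=3, B=2, C=1, D=2, E=3, F=2, G=2, H=1, I=2, J=1, K=3. Every edge joins two different colors.

3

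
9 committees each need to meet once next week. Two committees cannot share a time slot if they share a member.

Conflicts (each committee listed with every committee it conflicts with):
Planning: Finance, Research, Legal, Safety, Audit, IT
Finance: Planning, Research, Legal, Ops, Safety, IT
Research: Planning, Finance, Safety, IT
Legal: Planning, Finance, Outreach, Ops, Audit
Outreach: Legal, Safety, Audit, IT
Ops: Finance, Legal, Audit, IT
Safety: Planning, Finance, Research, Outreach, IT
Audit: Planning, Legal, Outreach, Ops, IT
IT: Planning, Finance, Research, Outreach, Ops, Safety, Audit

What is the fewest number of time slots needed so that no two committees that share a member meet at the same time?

5

Planning, Finance, Research, Safety, IT are mutually in conflict, so at least 5 time slots are needed.
5 time slots suffice: Planning=2, Finance=3, Research=5, Legal=1, Outreach=2, Ops=2, Safety=4, Audit=3, IT=1. Every pair that conflicts lands in different time slots.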